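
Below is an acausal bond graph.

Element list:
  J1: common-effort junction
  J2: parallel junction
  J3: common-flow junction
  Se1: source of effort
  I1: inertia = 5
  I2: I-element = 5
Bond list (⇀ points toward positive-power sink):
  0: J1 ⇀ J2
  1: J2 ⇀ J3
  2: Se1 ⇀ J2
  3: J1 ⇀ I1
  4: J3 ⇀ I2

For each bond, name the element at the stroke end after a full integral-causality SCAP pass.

b2 |J2  (source Se1 imposes e)
b0 |J1  (0-jn J2 has e-setter on 2)
b1 |J3  (J2 effort already set via bond 2)
b4 |I2  (J3: last free bond brings flow in)
b3 |I1  (common-e at J1 fixed by 0)

#0 stroke at J1
#1 stroke at J3
#2 stroke at J2
#3 stroke at I1
#4 stroke at I2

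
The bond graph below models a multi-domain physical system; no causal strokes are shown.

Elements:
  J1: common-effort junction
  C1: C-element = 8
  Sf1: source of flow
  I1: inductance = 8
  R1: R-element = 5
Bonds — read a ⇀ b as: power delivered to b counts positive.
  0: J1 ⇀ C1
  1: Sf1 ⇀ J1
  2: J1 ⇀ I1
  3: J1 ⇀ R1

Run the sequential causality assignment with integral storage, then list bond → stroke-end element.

β0 stroke at J1
β1 stroke at Sf1
β2 stroke at I1
β3 stroke at R1

#1 stroke at Sf1  (Sf1 (Sf) sets flow on bond)
#0 stroke at J1  (prefer integral on C1)
#2 stroke at I1  (J1: bond 0 brought effort, rest push out)
#3 stroke at R1  (common-e at J1 fixed by 0)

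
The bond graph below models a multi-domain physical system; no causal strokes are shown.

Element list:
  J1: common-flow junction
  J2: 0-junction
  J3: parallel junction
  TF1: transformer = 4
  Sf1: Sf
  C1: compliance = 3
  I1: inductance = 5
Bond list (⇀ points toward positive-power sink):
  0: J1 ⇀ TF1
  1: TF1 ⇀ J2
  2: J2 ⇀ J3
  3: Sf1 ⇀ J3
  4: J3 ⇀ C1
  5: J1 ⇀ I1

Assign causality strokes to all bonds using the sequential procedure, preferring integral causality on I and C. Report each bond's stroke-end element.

β3 |Sf1  (Sf1 (Sf) sets flow on bond)
β4 |J3  (C1 outputs effort q/C1)
β2 |J2  (common-e at J3 fixed by 4)
β1 |TF1  (common-e at J2 fixed by 2)
β0 |J1  (through TF1, causality passes straight; one stroke at TF1)
β5 |I1  (closing 1-jn rule on J1)

bond 0 stroke→J1
bond 1 stroke→TF1
bond 2 stroke→J2
bond 3 stroke→Sf1
bond 4 stroke→J3
bond 5 stroke→I1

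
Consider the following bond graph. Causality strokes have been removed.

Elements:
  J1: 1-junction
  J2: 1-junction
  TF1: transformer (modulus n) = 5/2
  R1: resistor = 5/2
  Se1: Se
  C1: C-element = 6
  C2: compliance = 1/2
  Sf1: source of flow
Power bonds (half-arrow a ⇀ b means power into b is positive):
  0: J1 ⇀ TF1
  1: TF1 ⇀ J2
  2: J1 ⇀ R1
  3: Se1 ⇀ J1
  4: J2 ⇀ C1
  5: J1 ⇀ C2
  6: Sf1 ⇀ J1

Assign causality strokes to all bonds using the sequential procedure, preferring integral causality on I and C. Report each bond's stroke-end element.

β3 |J1  (Se1 (Se) sets effort on bond)
β6 |Sf1  (Sf1 fixes flow; stroke at Sf1)
β0 |J1  (common-f at J1 fixed by 6)
β2 |J1  (1-jn J1 has f-setter on 6)
β5 |J1  (common-f at J1 fixed by 6)
β1 |TF1  (TF TF1: opposite of bond 0)
β4 |J2  (J2: bond 1 brought flow, rest push out)

β0 |J1
β1 |TF1
β2 |J1
β3 |J1
β4 |J2
β5 |J1
β6 |Sf1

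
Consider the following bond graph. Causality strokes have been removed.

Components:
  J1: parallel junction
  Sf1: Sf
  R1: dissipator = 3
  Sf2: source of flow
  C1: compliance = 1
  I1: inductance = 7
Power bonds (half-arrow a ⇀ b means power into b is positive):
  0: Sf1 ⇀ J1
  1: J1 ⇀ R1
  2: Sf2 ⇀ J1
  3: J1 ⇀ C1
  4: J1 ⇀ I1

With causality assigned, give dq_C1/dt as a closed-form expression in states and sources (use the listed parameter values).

dq_C1/dt = F_Sf1 + F_Sf2 - p_I1/7 - q_C1/3

β0 stroke→Sf1  (Sf1 (Sf) sets flow on bond)
β2 stroke→Sf2  (Sf2 (Sf) sets flow on bond)
β3 stroke→J1  (prefer integral on C1)
β1 stroke→R1  (J1 effort already set via bond 3)
β4 stroke→I1  (J1: bond 3 brought effort, rest push out)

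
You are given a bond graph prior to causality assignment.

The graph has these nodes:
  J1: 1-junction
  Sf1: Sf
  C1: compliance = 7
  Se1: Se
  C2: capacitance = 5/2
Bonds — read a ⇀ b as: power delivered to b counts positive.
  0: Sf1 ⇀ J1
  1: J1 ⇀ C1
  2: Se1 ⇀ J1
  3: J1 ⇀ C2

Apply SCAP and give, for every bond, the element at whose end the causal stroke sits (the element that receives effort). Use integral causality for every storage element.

#0 stroke at Sf1  (Sf1 (Sf) sets flow on bond)
#2 stroke at J1  (source Se1 imposes e)
#1 stroke at J1  (J1: bond 0 brought flow, rest push out)
#3 stroke at J1  (J1 flow already set via bond 0)

bond 0 stroke at Sf1
bond 1 stroke at J1
bond 2 stroke at J1
bond 3 stroke at J1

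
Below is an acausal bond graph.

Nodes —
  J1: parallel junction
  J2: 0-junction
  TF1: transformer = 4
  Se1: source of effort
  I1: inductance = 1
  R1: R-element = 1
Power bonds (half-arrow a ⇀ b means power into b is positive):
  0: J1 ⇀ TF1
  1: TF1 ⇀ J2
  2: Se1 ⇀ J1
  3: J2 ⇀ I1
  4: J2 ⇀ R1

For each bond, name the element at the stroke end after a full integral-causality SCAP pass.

b2 →J1  (Se1: effort source, stroke at far end)
b0 →TF1  (0-jn J1 has e-setter on 2)
b1 →J2  (TF1: transformer flips bond 0)
b3 →I1  (J2: bond 1 brought effort, rest push out)
b4 →R1  (0-jn J2 has e-setter on 1)

b0 stroke→TF1
b1 stroke→J2
b2 stroke→J1
b3 stroke→I1
b4 stroke→R1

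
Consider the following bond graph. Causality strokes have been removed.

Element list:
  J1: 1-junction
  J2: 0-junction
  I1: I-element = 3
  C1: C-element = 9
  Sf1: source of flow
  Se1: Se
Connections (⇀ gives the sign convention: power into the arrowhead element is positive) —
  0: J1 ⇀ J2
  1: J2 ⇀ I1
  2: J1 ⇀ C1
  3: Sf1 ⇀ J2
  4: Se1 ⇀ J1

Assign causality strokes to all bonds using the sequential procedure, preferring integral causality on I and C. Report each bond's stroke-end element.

#3 |Sf1  (Sf1 (Sf) sets flow on bond)
#4 |J1  (Se1 (Se) sets effort on bond)
#1 |I1  (I1 integral (f out))
#0 |J2  (only one effort-in slot at J2)
#2 |J1  (common-f at J1 fixed by 0)

b0 →J2
b1 →I1
b2 →J1
b3 →Sf1
b4 →J1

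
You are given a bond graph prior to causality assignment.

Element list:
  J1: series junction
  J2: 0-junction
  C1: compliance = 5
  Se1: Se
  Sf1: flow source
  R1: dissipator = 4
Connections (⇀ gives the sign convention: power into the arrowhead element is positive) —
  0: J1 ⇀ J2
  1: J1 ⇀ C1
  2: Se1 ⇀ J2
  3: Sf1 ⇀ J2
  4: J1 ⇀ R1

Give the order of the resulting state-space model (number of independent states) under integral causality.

1  (C1 all integral)

#2 |J2  (Se1: effort source, stroke at far end)
#3 |Sf1  (Sf1 fixes flow; stroke at Sf1)
#0 |J1  (J2: bond 2 brought effort, rest push out)
#1 |J1  (C1 integral (e out))
#4 |R1  (J1 needs exactly one f-in)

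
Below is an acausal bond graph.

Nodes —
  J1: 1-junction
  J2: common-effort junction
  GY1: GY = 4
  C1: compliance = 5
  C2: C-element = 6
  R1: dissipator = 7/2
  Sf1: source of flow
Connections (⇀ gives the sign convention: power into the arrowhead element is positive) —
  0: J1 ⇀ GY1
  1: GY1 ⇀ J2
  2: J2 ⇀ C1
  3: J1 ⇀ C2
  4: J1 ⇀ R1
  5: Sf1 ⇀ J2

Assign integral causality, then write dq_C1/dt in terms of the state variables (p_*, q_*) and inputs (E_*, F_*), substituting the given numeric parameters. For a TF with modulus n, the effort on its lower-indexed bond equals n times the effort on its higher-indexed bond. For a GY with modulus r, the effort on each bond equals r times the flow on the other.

dq_C1/dt = F_Sf1 - 7*q_C1/160 - q_C2/24

b5 |Sf1  (Sf1 (Sf) sets flow on bond)
b2 |J2  (prefer integral on C1)
b1 |GY1  (common-e at J2 fixed by 2)
b0 |GY1  (GY GY1: same side as bond 1)
b3 |J1  (1-jn J1 has f-setter on 0)
b4 |J1  (1-jn J1 has f-setter on 0)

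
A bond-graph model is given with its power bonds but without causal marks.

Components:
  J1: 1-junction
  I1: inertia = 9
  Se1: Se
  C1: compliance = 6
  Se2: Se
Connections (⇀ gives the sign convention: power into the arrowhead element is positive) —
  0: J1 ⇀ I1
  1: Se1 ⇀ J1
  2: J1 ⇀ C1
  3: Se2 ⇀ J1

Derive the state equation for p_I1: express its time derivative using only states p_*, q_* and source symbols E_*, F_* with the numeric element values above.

β1 |J1  (Se1 (Se) sets effort on bond)
β3 |J1  (Se2 (Se) sets effort on bond)
β0 |I1  (prefer integral on I1)
β2 |J1  (1-jn J1 has f-setter on 0)

dp_I1/dt = E_Se1 + E_Se2 - q_C1/6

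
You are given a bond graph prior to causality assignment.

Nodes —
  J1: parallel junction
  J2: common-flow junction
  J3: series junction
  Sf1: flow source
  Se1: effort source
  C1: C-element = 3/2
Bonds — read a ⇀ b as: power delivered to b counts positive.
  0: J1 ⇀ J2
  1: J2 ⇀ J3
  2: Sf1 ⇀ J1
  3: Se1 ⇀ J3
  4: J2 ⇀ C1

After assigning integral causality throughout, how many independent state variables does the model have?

1  (C1 all integral)

bond 2 |Sf1  (source Sf1 imposes f)
bond 3 |J3  (Se1 (Se) sets effort on bond)
bond 0 |J1  (J1 needs exactly one e-in)
bond 1 |J2  (1-jn J2 has f-setter on 0)
bond 4 |J2  (common-f at J2 fixed by 0)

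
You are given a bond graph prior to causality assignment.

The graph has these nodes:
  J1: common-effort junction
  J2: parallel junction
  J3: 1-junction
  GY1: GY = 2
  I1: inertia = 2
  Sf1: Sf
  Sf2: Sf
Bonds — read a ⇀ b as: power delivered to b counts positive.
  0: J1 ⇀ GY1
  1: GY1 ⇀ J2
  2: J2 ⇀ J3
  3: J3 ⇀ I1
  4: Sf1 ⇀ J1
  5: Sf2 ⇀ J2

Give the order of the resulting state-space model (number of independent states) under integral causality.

#4 stroke at Sf1  (source Sf1 imposes f)
#5 stroke at Sf2  (Sf2 fixes flow; stroke at Sf2)
#0 stroke at J1  (closing 0-jn rule on J1)
#1 stroke at J2  (GY GY1: same side as bond 0)
#2 stroke at J3  (0-jn J2 has e-setter on 1)
#3 stroke at I1  (J3: last free bond brings flow in)

1  (I1 all integral)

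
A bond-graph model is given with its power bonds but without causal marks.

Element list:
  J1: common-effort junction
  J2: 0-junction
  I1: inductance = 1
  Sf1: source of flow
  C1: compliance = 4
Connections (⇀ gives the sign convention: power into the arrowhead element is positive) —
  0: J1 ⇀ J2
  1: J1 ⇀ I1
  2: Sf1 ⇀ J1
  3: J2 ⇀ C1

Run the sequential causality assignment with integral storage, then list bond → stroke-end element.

#0 |J1
#1 |I1
#2 |Sf1
#3 |J2

b2 |Sf1  (source Sf1 imposes f)
b1 |I1  (I1: I, integral causality)
b0 |J1  (only one effort-in slot at J1)
b3 |J2  (J2 needs exactly one e-in)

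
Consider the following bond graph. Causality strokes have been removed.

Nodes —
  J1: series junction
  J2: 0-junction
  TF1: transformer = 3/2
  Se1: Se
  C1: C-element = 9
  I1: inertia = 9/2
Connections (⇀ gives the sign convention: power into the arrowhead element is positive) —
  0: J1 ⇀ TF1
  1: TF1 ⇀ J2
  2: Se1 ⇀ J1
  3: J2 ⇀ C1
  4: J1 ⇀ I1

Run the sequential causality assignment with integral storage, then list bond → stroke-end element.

bond 2 →J1  (source Se1 imposes e)
bond 3 →J2  (C1 outputs effort q/C1)
bond 1 →TF1  (common-e at J2 fixed by 3)
bond 0 →J1  (TF1 one-in-one-out from 1)
bond 4 →I1  (only one flow-in slot at J1)

b0 stroke→J1
b1 stroke→TF1
b2 stroke→J1
b3 stroke→J2
b4 stroke→I1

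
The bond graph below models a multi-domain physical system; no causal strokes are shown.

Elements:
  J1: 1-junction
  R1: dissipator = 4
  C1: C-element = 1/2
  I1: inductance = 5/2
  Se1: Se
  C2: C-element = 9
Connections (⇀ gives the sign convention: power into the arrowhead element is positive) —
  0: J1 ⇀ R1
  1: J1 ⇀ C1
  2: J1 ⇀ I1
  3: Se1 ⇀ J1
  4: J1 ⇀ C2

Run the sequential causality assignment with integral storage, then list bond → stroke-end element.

bond 3 →J1  (Se1 fixes effort; stroke away)
bond 1 →J1  (prefer integral on C1)
bond 2 →I1  (I1 outputs flow p/I1)
bond 0 →J1  (1-jn J1 has f-setter on 2)
bond 4 →J1  (common-f at J1 fixed by 2)

β0 |J1
β1 |J1
β2 |I1
β3 |J1
β4 |J1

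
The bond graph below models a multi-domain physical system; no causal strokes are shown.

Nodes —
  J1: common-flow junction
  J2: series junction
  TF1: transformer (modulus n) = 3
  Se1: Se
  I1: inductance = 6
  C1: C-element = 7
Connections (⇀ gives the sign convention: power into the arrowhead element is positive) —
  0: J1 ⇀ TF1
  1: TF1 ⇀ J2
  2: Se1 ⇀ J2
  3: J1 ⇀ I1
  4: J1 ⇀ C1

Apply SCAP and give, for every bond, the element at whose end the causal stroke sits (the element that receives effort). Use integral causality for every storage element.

b0 stroke at J1
b1 stroke at TF1
b2 stroke at J2
b3 stroke at I1
b4 stroke at J1

#2 →J2  (Se1 (Se) sets effort on bond)
#1 →TF1  (J2: last free bond brings flow in)
#0 →J1  (through TF1, causality passes straight; one stroke at TF1)
#3 →I1  (I1 integral (f out))
#4 →J1  (common-f at J1 fixed by 3)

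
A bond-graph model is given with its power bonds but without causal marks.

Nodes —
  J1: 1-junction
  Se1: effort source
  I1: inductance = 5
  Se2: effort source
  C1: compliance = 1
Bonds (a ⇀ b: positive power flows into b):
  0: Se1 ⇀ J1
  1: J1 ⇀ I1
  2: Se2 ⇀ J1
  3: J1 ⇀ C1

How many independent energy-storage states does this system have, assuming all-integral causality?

2  (C1, I1 all integral)

#0 |J1  (Se1 (Se) sets effort on bond)
#2 |J1  (Se2: effort source, stroke at far end)
#1 |I1  (I1 integral (f out))
#3 |J1  (1-jn J1 has f-setter on 1)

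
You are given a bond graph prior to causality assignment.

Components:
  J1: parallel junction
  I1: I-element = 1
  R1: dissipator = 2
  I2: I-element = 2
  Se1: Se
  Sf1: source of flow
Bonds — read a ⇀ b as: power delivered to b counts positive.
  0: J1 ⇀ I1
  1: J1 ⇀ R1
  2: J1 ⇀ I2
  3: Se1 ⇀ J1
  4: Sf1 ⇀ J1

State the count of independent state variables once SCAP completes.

2  (I1, I2 all integral)

#3 stroke→J1  (Se1 fixes effort; stroke away)
#4 stroke→Sf1  (Sf1 fixes flow; stroke at Sf1)
#0 stroke→I1  (J1: bond 3 brought effort, rest push out)
#1 stroke→R1  (J1: bond 3 brought effort, rest push out)
#2 stroke→I2  (J1: bond 3 brought effort, rest push out)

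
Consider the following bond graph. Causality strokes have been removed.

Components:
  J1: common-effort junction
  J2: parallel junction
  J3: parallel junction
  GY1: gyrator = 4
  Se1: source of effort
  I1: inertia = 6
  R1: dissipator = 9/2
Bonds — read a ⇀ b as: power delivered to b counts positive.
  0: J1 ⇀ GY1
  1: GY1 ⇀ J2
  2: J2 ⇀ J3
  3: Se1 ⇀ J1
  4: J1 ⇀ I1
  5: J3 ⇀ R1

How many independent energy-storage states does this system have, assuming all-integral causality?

#3 →J1  (Se1 fixes effort; stroke away)
#0 →GY1  (J1: bond 3 brought effort, rest push out)
#4 →I1  (J1 effort already set via bond 3)
#1 →GY1  (GY1 both-in/both-out from 0)
#2 →J2  (closing 0-jn rule on J2)
#5 →J3  (only one effort-in slot at J3)

1  (I1 all integral)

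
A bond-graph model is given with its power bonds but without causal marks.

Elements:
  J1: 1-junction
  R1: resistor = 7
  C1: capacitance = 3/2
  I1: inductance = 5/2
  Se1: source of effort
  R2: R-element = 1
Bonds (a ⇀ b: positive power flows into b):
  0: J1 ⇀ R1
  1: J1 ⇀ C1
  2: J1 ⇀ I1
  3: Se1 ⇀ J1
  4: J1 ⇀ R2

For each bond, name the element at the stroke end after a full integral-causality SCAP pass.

β0 stroke→J1
β1 stroke→J1
β2 stroke→I1
β3 stroke→J1
β4 stroke→J1

bond 3 →J1  (Se1 fixes effort; stroke away)
bond 1 →J1  (C1 outputs effort q/C1)
bond 2 →I1  (I1 integral (f out))
bond 0 →J1  (common-f at J1 fixed by 2)
bond 4 →J1  (J1 flow already set via bond 2)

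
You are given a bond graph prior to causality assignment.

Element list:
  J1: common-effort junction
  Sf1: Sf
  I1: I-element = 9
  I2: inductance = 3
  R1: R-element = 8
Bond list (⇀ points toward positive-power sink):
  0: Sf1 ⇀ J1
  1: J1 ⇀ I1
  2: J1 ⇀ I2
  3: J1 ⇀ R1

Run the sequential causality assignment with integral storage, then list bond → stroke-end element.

bond 0 |Sf1
bond 1 |I1
bond 2 |I2
bond 3 |J1

b0 stroke→Sf1  (Sf1 fixes flow; stroke at Sf1)
b1 stroke→I1  (I1 integral (f out))
b2 stroke→I2  (I2 outputs flow p/I2)
b3 stroke→J1  (J1 needs exactly one e-in)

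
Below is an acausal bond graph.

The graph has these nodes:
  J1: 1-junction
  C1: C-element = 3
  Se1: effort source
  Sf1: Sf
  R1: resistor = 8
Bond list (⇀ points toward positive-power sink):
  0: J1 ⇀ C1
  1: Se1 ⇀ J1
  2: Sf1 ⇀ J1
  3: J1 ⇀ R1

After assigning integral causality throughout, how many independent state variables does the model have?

1  (C1 all integral)

β1 stroke at J1  (Se1: effort source, stroke at far end)
β2 stroke at Sf1  (source Sf1 imposes f)
β0 stroke at J1  (J1 flow already set via bond 2)
β3 stroke at J1  (1-jn J1 has f-setter on 2)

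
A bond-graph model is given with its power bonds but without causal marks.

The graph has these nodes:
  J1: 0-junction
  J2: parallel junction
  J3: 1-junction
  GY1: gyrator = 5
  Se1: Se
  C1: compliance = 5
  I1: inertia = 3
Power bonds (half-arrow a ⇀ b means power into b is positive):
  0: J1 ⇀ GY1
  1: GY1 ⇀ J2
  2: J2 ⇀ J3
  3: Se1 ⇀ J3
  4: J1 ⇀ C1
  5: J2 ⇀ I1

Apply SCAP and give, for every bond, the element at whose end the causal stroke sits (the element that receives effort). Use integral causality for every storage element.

bond 0 stroke→GY1
bond 1 stroke→GY1
bond 2 stroke→J2
bond 3 stroke→J3
bond 4 stroke→J1
bond 5 stroke→I1

b3 |J3  (Se1: effort source, stroke at far end)
b2 |J2  (closing 1-jn rule on J3)
b1 |GY1  (J2: bond 2 brought effort, rest push out)
b5 |I1  (common-e at J2 fixed by 2)
b0 |GY1  (through GY1, causality inverts; strokes same side of GY1)
b4 |J1  (J1: last free bond brings effort in)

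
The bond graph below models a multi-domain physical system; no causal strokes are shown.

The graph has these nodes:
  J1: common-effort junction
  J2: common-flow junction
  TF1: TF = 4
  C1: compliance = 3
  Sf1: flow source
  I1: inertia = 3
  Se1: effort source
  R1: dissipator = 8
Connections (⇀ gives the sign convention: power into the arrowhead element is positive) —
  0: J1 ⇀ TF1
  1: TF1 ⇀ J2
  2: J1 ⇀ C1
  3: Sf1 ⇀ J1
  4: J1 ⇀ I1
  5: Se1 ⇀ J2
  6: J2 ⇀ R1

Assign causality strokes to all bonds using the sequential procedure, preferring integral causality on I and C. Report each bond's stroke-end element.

b3 stroke→Sf1  (Sf1: flow source, stroke at near end)
b5 stroke→J2  (source Se1 imposes e)
b2 stroke→J1  (C1: C, integral causality)
b0 stroke→TF1  (J1 effort already set via bond 2)
b4 stroke→I1  (J1 effort already set via bond 2)
b1 stroke→J2  (TF1 one-in-one-out from 0)
b6 stroke→R1  (J2 needs exactly one f-in)

β0 stroke→TF1
β1 stroke→J2
β2 stroke→J1
β3 stroke→Sf1
β4 stroke→I1
β5 stroke→J2
β6 stroke→R1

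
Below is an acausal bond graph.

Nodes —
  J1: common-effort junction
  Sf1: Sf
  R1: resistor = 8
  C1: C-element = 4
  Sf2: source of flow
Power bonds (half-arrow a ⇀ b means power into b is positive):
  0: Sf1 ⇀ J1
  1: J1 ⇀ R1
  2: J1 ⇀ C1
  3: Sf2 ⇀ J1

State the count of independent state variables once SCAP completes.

1  (C1 all integral)

bond 0 |Sf1  (Sf1: flow source, stroke at near end)
bond 3 |Sf2  (Sf2 (Sf) sets flow on bond)
bond 2 |J1  (C1: C, integral causality)
bond 1 |R1  (0-jn J1 has e-setter on 2)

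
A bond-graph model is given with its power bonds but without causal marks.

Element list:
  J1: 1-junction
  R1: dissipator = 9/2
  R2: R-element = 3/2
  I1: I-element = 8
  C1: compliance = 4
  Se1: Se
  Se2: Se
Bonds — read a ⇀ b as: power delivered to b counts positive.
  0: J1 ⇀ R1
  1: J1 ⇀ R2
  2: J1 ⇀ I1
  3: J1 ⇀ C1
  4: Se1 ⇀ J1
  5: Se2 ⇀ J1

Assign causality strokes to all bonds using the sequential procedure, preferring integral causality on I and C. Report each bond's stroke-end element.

bond 4 |J1  (Se1: effort source, stroke at far end)
bond 5 |J1  (Se2 fixes effort; stroke away)
bond 2 |I1  (I1 integral (f out))
bond 0 |J1  (1-jn J1 has f-setter on 2)
bond 1 |J1  (1-jn J1 has f-setter on 2)
bond 3 |J1  (1-jn J1 has f-setter on 2)

bond 0 |J1
bond 1 |J1
bond 2 |I1
bond 3 |J1
bond 4 |J1
bond 5 |J1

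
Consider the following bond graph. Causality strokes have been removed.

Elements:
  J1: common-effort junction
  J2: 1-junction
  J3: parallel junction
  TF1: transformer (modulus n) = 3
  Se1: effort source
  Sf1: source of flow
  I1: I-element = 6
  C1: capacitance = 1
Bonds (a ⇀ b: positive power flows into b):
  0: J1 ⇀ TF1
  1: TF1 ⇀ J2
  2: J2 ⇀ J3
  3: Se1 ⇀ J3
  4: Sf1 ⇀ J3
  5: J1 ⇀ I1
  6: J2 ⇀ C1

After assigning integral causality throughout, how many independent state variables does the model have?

b3 |J3  (source Se1 imposes e)
b4 |Sf1  (Sf1: flow source, stroke at near end)
b2 |J2  (0-jn J3 has e-setter on 3)
b5 |I1  (prefer integral on I1)
b0 |J1  (J1: last free bond brings effort in)
b1 |TF1  (TF1: transformer flips bond 0)
b6 |J2  (1-jn J2 has f-setter on 1)

2  (C1, I1 all integral)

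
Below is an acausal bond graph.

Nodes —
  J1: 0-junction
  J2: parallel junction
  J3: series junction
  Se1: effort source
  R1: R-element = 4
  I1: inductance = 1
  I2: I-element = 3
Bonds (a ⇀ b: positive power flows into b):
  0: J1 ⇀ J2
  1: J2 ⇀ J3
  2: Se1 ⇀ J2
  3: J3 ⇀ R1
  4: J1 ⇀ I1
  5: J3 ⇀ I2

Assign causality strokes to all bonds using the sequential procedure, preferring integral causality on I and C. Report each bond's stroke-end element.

#2 stroke→J2  (Se1: effort source, stroke at far end)
#0 stroke→J1  (0-jn J2 has e-setter on 2)
#1 stroke→J3  (J2 effort already set via bond 2)
#4 stroke→I1  (J1 effort already set via bond 0)
#5 stroke→I2  (I2: I, integral causality)
#3 stroke→J3  (J3: bond 5 brought flow, rest push out)

bond 0 |J1
bond 1 |J3
bond 2 |J2
bond 3 |J3
bond 4 |I1
bond 5 |I2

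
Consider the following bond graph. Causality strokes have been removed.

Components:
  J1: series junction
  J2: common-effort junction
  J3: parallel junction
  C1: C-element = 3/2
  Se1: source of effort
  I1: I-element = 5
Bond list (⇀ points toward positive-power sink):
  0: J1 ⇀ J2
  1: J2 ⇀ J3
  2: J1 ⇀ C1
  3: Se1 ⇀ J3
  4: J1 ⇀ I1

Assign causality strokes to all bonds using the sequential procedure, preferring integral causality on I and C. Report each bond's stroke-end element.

β0 →J1
β1 →J2
β2 →J1
β3 →J3
β4 →I1

#3 |J3  (Se1 (Se) sets effort on bond)
#1 |J2  (J3 effort already set via bond 3)
#0 |J1  (J2 effort already set via bond 1)
#2 |J1  (C1 integral (e out))
#4 |I1  (only one flow-in slot at J1)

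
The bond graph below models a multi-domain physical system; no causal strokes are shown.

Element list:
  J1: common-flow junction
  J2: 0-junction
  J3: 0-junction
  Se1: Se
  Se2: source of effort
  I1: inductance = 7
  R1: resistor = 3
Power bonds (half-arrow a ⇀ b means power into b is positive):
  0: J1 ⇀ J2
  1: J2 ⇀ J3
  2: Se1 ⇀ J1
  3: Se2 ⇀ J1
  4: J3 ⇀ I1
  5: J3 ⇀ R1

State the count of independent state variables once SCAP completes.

1  (I1 all integral)

#2 |J1  (source Se1 imposes e)
#3 |J1  (Se2: effort source, stroke at far end)
#0 |J2  (J1: last free bond brings flow in)
#1 |J3  (J2 effort already set via bond 0)
#4 |I1  (common-e at J3 fixed by 1)
#5 |R1  (J3: bond 1 brought effort, rest push out)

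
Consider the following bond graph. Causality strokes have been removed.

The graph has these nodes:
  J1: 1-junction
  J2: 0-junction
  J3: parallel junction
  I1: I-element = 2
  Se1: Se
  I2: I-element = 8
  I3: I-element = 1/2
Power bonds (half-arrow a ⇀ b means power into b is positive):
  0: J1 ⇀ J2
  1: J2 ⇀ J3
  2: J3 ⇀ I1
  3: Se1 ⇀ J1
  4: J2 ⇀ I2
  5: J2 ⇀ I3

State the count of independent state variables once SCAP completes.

bond 3 →J1  (Se1: effort source, stroke at far end)
bond 0 →J2  (J1 needs exactly one f-in)
bond 1 →J3  (common-e at J2 fixed by 0)
bond 4 →I2  (J2 effort already set via bond 0)
bond 5 →I3  (J2: bond 0 brought effort, rest push out)
bond 2 →I1  (J3: bond 1 brought effort, rest push out)

3  (I1, I2, I3 all integral)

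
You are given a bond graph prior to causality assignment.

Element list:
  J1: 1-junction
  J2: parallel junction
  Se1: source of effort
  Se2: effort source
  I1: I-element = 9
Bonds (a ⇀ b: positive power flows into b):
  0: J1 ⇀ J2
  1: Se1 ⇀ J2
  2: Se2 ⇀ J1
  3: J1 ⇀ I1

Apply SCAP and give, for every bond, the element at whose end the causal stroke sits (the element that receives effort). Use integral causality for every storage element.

b1 stroke→J2  (Se1: effort source, stroke at far end)
b2 stroke→J1  (source Se2 imposes e)
b0 stroke→J1  (J2 effort already set via bond 1)
b3 stroke→I1  (J1 needs exactly one f-in)

bond 0 →J1
bond 1 →J2
bond 2 →J1
bond 3 →I1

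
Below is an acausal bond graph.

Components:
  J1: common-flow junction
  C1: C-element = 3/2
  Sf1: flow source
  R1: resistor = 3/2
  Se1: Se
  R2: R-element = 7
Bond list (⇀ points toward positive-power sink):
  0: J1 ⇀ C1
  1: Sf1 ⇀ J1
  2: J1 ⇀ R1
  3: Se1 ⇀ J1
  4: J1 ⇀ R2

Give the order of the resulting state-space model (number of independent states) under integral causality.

1  (C1 all integral)

#1 stroke→Sf1  (source Sf1 imposes f)
#3 stroke→J1  (Se1 fixes effort; stroke away)
#0 stroke→J1  (common-f at J1 fixed by 1)
#2 stroke→J1  (J1: bond 1 brought flow, rest push out)
#4 stroke→J1  (J1 flow already set via bond 1)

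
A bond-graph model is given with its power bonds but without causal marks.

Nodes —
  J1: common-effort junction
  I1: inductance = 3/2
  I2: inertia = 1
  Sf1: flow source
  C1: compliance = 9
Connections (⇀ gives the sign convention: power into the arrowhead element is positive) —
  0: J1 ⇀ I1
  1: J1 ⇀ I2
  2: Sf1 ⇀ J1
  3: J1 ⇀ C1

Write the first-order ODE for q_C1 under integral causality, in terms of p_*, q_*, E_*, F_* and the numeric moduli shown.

dq_C1/dt = F_Sf1 - 2*p_I1/3 - p_I2

bond 2 stroke at Sf1  (Sf1: flow source, stroke at near end)
bond 0 stroke at I1  (I1 integral (f out))
bond 1 stroke at I2  (prefer integral on I2)
bond 3 stroke at J1  (J1: last free bond brings effort in)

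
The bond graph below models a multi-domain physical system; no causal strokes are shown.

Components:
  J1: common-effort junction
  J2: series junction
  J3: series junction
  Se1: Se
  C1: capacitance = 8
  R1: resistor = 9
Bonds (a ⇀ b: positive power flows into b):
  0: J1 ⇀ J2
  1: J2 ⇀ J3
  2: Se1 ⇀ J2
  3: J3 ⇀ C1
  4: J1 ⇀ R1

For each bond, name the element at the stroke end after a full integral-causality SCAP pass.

β2 stroke at J2  (source Se1 imposes e)
β3 stroke at J3  (C1 outputs effort q/C1)
β1 stroke at J2  (J3: last free bond brings flow in)
β0 stroke at J1  (closing 1-jn rule on J2)
β4 stroke at R1  (J1 effort already set via bond 0)

β0 →J1
β1 →J2
β2 →J2
β3 →J3
β4 →R1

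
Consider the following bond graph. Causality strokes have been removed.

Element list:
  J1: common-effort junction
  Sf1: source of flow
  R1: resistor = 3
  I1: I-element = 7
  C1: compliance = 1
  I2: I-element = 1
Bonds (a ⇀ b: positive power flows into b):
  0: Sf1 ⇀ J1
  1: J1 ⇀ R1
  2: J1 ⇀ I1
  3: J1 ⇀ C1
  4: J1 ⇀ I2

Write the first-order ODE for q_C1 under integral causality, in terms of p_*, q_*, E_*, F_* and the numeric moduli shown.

dq_C1/dt = F_Sf1 - p_I1/7 - p_I2 - q_C1/3

b0 stroke at Sf1  (Sf1: flow source, stroke at near end)
b2 stroke at I1  (I1 integral (f out))
b3 stroke at J1  (prefer integral on C1)
b1 stroke at R1  (common-e at J1 fixed by 3)
b4 stroke at I2  (J1: bond 3 brought effort, rest push out)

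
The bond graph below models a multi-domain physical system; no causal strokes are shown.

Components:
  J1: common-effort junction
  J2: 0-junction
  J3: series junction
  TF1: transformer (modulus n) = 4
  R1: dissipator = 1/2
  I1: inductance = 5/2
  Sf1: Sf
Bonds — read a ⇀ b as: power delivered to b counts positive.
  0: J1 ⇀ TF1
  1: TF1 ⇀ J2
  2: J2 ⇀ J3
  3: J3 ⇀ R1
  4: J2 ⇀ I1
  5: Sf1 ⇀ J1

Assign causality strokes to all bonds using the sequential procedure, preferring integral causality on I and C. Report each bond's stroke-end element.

bond 5 |Sf1  (Sf1 (Sf) sets flow on bond)
bond 0 |J1  (J1 needs exactly one e-in)
bond 1 |TF1  (TF TF1: opposite of bond 0)
bond 4 |I1  (I1 integral (f out))
bond 2 |J2  (J2 needs exactly one e-in)
bond 3 |J3  (J3: bond 2 brought flow, rest push out)

β0 stroke at J1
β1 stroke at TF1
β2 stroke at J2
β3 stroke at J3
β4 stroke at I1
β5 stroke at Sf1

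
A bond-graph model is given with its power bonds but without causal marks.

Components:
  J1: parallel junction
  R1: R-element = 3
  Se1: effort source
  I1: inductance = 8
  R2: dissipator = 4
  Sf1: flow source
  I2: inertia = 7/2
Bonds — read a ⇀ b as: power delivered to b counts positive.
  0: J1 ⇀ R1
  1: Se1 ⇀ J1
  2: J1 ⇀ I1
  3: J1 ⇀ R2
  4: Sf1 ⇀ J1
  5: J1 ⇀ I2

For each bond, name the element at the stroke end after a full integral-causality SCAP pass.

β0 stroke at R1
β1 stroke at J1
β2 stroke at I1
β3 stroke at R2
β4 stroke at Sf1
β5 stroke at I2

β1 →J1  (Se1 fixes effort; stroke away)
β4 →Sf1  (Sf1 fixes flow; stroke at Sf1)
β0 →R1  (common-e at J1 fixed by 1)
β2 →I1  (common-e at J1 fixed by 1)
β3 →R2  (0-jn J1 has e-setter on 1)
β5 →I2  (common-e at J1 fixed by 1)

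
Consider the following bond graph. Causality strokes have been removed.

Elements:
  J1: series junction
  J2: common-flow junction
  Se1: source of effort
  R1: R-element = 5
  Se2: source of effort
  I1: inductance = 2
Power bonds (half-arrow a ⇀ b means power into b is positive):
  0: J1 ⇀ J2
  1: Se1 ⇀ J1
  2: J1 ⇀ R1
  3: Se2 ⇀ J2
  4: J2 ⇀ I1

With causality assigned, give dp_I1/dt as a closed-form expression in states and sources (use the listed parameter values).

b1 stroke at J1  (source Se1 imposes e)
b3 stroke at J2  (Se2: effort source, stroke at far end)
b4 stroke at I1  (I1 outputs flow p/I1)
b0 stroke at J2  (J2: bond 4 brought flow, rest push out)
b2 stroke at J1  (1-jn J1 has f-setter on 0)

dp_I1/dt = E_Se1 + E_Se2 - 5*p_I1/2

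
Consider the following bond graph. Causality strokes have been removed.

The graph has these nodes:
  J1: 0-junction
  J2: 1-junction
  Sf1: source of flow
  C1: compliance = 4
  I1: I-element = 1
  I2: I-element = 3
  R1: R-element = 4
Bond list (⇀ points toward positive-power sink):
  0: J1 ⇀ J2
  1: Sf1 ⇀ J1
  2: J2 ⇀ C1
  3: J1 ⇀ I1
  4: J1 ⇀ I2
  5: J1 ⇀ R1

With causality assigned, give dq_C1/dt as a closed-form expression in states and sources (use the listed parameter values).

β1 stroke→Sf1  (Sf1 (Sf) sets flow on bond)
β2 stroke→J2  (C1 outputs effort q/C1)
β0 stroke→J1  (J2 needs exactly one f-in)
β3 stroke→I1  (common-e at J1 fixed by 0)
β4 stroke→I2  (J1: bond 0 brought effort, rest push out)
β5 stroke→R1  (common-e at J1 fixed by 0)

dq_C1/dt = F_Sf1 - p_I1 - p_I2/3 - q_C1/16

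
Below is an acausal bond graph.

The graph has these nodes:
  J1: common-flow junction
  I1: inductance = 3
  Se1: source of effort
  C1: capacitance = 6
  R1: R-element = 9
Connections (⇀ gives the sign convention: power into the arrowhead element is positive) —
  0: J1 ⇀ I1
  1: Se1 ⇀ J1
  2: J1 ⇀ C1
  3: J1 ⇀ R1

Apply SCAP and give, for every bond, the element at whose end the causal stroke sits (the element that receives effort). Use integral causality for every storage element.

bond 0 |I1
bond 1 |J1
bond 2 |J1
bond 3 |J1

β1 |J1  (source Se1 imposes e)
β0 |I1  (prefer integral on I1)
β2 |J1  (common-f at J1 fixed by 0)
β3 |J1  (common-f at J1 fixed by 0)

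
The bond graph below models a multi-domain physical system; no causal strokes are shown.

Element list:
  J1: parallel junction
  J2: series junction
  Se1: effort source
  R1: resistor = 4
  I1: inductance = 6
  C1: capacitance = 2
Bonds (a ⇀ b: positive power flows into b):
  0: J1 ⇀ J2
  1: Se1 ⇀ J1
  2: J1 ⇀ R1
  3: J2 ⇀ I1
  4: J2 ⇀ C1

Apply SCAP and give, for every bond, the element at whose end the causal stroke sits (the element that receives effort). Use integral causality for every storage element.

#0 stroke→J2
#1 stroke→J1
#2 stroke→R1
#3 stroke→I1
#4 stroke→J2

bond 1 stroke at J1  (Se1 (Se) sets effort on bond)
bond 0 stroke at J2  (J1: bond 1 brought effort, rest push out)
bond 2 stroke at R1  (0-jn J1 has e-setter on 1)
bond 3 stroke at I1  (I1: I, integral causality)
bond 4 stroke at J2  (common-f at J2 fixed by 3)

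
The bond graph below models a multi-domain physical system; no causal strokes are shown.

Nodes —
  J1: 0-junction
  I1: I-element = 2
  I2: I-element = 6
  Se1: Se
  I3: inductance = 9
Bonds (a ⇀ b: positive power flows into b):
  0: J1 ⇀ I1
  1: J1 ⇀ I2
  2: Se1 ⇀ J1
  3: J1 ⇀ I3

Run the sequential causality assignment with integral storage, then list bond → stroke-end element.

bond 0 |I1
bond 1 |I2
bond 2 |J1
bond 3 |I3

β2 →J1  (Se1: effort source, stroke at far end)
β0 →I1  (0-jn J1 has e-setter on 2)
β1 →I2  (common-e at J1 fixed by 2)
β3 →I3  (J1 effort already set via bond 2)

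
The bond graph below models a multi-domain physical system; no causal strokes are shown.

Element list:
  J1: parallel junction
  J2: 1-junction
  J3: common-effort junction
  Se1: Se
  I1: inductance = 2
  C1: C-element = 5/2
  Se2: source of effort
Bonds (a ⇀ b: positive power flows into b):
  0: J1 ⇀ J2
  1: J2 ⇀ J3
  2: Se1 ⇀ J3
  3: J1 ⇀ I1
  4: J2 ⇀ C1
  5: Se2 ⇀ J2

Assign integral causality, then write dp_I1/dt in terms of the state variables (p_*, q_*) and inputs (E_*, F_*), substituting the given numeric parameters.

dp_I1/dt = E_Se1 - E_Se2 + 2*q_C1/5

#2 stroke→J3  (source Se1 imposes e)
#5 stroke→J2  (Se2: effort source, stroke at far end)
#1 stroke→J2  (0-jn J3 has e-setter on 2)
#3 stroke→I1  (I1 integral (f out))
#0 stroke→J1  (closing 0-jn rule on J1)
#4 stroke→J2  (J2 flow already set via bond 0)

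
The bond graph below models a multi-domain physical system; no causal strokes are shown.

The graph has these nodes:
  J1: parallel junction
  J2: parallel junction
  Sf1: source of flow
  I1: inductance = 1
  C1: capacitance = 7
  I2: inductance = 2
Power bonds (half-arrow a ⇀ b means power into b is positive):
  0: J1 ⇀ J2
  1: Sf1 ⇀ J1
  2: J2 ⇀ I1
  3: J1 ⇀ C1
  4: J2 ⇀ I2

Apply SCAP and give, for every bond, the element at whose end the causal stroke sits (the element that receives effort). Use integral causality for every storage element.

#0 |J2
#1 |Sf1
#2 |I1
#3 |J1
#4 |I2

b1 →Sf1  (Sf1: flow source, stroke at near end)
b2 →I1  (prefer integral on I1)
b3 →J1  (prefer integral on C1)
b0 →J2  (common-e at J1 fixed by 3)
b4 →I2  (common-e at J2 fixed by 0)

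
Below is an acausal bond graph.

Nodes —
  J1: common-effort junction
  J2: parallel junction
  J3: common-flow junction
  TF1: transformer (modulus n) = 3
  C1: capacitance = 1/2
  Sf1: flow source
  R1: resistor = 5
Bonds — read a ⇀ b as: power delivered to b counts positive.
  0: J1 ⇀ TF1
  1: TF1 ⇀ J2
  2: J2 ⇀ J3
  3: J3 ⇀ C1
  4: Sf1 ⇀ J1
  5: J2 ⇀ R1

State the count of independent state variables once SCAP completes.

1  (C1 all integral)

b4 →Sf1  (Sf1 (Sf) sets flow on bond)
b0 →J1  (J1 needs exactly one e-in)
b1 →TF1  (TF TF1: opposite of bond 0)
b3 →J3  (C1 integral (e out))
b2 →J2  (J3: last free bond brings flow in)
b5 →R1  (J2 effort already set via bond 2)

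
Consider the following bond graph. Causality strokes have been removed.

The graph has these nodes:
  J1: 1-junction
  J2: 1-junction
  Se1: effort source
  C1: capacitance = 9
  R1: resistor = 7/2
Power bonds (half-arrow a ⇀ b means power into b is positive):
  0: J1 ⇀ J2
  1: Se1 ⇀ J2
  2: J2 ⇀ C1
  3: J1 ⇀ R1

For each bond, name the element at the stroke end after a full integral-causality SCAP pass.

bond 1 stroke at J2  (Se1 fixes effort; stroke away)
bond 2 stroke at J2  (C1: C, integral causality)
bond 0 stroke at J1  (J2: last free bond brings flow in)
bond 3 stroke at R1  (only one flow-in slot at J1)

b0 |J1
b1 |J2
b2 |J2
b3 |R1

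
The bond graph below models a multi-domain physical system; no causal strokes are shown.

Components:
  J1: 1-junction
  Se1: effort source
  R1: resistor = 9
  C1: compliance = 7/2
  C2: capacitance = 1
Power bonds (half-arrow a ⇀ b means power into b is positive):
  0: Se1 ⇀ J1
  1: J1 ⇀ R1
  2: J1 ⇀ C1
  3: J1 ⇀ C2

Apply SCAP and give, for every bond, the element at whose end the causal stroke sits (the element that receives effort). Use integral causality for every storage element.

b0 →J1  (Se1: effort source, stroke at far end)
b2 →J1  (C1 integral (e out))
b3 →J1  (C2: C, integral causality)
b1 →R1  (J1 needs exactly one f-in)

β0 →J1
β1 →R1
β2 →J1
β3 →J1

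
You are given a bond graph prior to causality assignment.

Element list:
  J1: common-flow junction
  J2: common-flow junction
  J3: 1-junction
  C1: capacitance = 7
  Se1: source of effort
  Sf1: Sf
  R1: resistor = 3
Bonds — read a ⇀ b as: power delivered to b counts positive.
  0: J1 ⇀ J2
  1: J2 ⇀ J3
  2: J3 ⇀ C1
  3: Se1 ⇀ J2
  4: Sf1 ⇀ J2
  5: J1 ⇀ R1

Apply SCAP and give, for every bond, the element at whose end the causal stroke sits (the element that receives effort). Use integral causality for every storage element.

b3 |J2  (Se1 fixes effort; stroke away)
b4 |Sf1  (source Sf1 imposes f)
b0 |J2  (1-jn J2 has f-setter on 4)
b1 |J2  (J2 flow already set via bond 4)
b2 |J3  (common-f at J3 fixed by 1)
b5 |J1  (J1: bond 0 brought flow, rest push out)

bond 0 →J2
bond 1 →J2
bond 2 →J3
bond 3 →J2
bond 4 →Sf1
bond 5 →J1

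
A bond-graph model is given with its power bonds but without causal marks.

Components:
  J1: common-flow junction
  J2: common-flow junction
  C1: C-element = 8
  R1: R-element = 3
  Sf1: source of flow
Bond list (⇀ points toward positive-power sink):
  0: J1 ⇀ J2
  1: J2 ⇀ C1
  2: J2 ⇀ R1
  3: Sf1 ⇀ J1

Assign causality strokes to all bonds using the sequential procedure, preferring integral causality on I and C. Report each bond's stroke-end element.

#3 stroke→Sf1  (Sf1 fixes flow; stroke at Sf1)
#0 stroke→J1  (common-f at J1 fixed by 3)
#1 stroke→J2  (common-f at J2 fixed by 0)
#2 stroke→J2  (common-f at J2 fixed by 0)

β0 →J1
β1 →J2
β2 →J2
β3 →Sf1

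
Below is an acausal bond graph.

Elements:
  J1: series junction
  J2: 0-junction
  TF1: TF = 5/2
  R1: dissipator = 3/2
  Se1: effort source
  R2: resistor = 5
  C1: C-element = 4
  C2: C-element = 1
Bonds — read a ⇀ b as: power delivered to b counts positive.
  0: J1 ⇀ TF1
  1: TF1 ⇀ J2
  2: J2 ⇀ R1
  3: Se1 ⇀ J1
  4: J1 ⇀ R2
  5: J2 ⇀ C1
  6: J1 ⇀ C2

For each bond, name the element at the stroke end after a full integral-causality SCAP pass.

#3 →J1  (Se1 (Se) sets effort on bond)
#5 →J2  (C1: C, integral causality)
#1 →TF1  (common-e at J2 fixed by 5)
#2 →R1  (J2: bond 5 brought effort, rest push out)
#0 →J1  (TF TF1: opposite of bond 1)
#6 →J1  (C2: C, integral causality)
#4 →R2  (J1: last free bond brings flow in)

β0 →J1
β1 →TF1
β2 →R1
β3 →J1
β4 →R2
β5 →J2
β6 →J1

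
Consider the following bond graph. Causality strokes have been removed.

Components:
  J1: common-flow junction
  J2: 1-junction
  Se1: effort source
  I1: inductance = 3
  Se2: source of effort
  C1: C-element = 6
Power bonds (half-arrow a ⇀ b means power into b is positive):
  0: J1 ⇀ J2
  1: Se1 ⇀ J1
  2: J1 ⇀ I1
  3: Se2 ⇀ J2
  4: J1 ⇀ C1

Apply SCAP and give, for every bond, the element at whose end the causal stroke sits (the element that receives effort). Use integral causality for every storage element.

bond 1 |J1  (Se1 fixes effort; stroke away)
bond 3 |J2  (source Se2 imposes e)
bond 0 |J1  (J2 needs exactly one f-in)
bond 2 |I1  (prefer integral on I1)
bond 4 |J1  (common-f at J1 fixed by 2)

β0 |J1
β1 |J1
β2 |I1
β3 |J2
β4 |J1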